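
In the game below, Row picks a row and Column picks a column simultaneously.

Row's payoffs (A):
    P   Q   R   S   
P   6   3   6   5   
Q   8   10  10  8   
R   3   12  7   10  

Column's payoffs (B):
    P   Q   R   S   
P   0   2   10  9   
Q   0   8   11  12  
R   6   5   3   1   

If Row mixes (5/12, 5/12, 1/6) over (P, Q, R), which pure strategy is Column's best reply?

R

Column's best reply maximizes expected payoff against the mix.
P: (5/12)·0 + (5/12)·0 + (1/6)·6 = 1
Q: (5/12)·2 + (5/12)·8 + (1/6)·5 = 5
R: (5/12)·10 + (5/12)·11 + (1/6)·3 = 37/4
S: (5/12)·9 + (5/12)·12 + (1/6)·1 = 107/12
Highest expected payoff is 37/4, from R.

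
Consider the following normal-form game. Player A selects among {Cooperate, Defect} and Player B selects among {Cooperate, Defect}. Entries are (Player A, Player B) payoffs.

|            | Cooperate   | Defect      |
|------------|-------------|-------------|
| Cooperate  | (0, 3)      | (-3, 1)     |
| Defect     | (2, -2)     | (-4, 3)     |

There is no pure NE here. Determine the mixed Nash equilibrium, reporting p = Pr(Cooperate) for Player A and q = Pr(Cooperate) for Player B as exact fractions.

p = 5/7, q = 1/3

Each player's mixing probability is pinned down by making the *other* player indifferent.
Player B indifferent between Cooperate and Defect: p·3 + (1−p)·(-2) = p·1 + (1−p)·3 ⟹ (-2) + 5p = 3 + (-2)p ⟹ p = 5/7.
Player A indifferent between Cooperate and Defect: q·0 + (1−q)·(-3) = q·2 + (1−q)·(-4) ⟹ (-3) + 3q = (-4) + 6q ⟹ q = 1/3.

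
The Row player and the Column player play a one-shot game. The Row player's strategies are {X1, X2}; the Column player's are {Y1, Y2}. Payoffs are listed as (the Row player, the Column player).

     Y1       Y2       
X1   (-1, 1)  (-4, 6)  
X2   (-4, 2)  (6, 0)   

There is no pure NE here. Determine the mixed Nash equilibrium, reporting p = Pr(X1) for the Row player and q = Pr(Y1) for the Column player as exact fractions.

Each player's mixing probability is pinned down by making the *other* player indifferent.
The Column player indifferent between Y1 and Y2: p·1 + (1−p)·2 = p·6 + (1−p)·0 ⟹ 2 + (-1)p = 0 + 6p ⟹ p = 2/7.
The Row player indifferent between X1 and X2: q·(-1) + (1−q)·(-4) = q·(-4) + (1−q)·6 ⟹ (-4) + 3q = 6 + (-10)q ⟹ q = 10/13.

p = 2/7, q = 10/13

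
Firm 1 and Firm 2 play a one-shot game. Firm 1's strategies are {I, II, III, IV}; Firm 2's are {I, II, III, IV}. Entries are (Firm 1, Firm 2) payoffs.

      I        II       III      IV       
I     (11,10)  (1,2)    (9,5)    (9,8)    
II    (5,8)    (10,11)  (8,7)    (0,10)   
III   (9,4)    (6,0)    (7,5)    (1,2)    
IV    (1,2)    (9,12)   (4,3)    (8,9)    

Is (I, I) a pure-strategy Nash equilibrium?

Holding Firm 2 at I: Firm 1 gets 11 from I, versus 5 from II, 9 from III, 1 from IV. No profitable deviation for Firm 1.
Holding Firm 1 at I: Firm 2 gets 10 from I, versus 2 from II, 5 from III, 8 from IV. No profitable deviation for Firm 2 either.

Yes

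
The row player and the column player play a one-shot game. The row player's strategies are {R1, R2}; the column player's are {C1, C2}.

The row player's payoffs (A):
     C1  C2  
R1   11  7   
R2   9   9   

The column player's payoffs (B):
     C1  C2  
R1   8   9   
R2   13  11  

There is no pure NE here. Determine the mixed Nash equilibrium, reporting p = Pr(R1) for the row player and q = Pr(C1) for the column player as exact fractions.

p = 2/3, q = 1/2

Each player's mixing probability is pinned down by making the *other* player indifferent.
The column player indifferent between C1 and C2: p·8 + (1−p)·13 = p·9 + (1−p)·11 ⟹ 13 + (-5)p = 11 + (-2)p ⟹ p = 2/3.
The row player indifferent between R1 and R2: q·11 + (1−q)·7 = q·9 + (1−q)·9 ⟹ 7 + 4q = 9 + 0q ⟹ q = 1/2.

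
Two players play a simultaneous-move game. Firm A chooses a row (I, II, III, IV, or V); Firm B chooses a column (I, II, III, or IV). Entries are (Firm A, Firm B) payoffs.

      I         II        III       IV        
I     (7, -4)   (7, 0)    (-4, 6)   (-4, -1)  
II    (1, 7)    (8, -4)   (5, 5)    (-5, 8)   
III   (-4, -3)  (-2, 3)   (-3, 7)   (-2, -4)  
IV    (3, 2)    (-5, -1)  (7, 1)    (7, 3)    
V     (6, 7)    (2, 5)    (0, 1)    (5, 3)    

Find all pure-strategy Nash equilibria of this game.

(IV, IV)

Find each player's best response to every opponent strategy; NE are the intersections.
Firm A's best responses — vs I: I (payoff 7); vs II: II (payoff 8); vs III: IV (payoff 7); vs IV: IV (payoff 7).
Firm B's best responses — vs I: III (payoff 6); vs II: IV (payoff 8); vs III: III (payoff 7); vs IV: IV (payoff 3); vs V: I (payoff 7).
The only mutual best response is (IV, IV); neither player gains by switching there.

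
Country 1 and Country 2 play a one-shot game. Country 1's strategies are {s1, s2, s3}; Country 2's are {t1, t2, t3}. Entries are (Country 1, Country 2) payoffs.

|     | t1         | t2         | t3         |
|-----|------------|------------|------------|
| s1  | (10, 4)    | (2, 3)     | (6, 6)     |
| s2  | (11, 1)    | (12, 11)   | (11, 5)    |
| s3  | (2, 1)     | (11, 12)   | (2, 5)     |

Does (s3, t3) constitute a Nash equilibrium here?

No

Holding Country 2 at t3: Country 1 gets 2 from s3 but could get 11 by switching to s2. Country 1 has a profitable deviation.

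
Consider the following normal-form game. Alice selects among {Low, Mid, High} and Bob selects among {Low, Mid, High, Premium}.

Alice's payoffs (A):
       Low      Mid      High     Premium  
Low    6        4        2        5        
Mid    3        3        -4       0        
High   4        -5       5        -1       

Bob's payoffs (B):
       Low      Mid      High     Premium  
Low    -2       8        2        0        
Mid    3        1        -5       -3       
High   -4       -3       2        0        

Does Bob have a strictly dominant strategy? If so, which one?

Check whether one of Bob's strategies beats all alternatives regardless of what the opponent does.
Low is not dominant: against Low, Mid gives 8 > -2.
Mid is not dominant: against Mid, Low gives 3 > 1.
High is not dominant: against Low, Mid gives 8 > 2.
Premium is not dominant: against Low, Mid gives 8 > 0.
No single strategy is best against every opponent action.

No strictly dominant strategy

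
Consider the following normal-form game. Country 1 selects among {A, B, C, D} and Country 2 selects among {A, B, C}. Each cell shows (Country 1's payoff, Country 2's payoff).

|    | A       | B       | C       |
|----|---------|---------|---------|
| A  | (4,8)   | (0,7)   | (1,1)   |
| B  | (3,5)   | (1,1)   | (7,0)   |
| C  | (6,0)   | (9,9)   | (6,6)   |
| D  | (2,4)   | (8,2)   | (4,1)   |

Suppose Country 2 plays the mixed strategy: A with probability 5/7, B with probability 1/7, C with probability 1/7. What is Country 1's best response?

C

Country 1's best reply maximizes expected payoff against the mix.
A: (5/7)·4 + (1/7)·0 + (1/7)·1 = 3
B: (5/7)·3 + (1/7)·1 + (1/7)·7 = 23/7
C: (5/7)·6 + (1/7)·9 + (1/7)·6 = 45/7
D: (5/7)·2 + (1/7)·8 + (1/7)·4 = 22/7
Highest expected payoff is 45/7, from C.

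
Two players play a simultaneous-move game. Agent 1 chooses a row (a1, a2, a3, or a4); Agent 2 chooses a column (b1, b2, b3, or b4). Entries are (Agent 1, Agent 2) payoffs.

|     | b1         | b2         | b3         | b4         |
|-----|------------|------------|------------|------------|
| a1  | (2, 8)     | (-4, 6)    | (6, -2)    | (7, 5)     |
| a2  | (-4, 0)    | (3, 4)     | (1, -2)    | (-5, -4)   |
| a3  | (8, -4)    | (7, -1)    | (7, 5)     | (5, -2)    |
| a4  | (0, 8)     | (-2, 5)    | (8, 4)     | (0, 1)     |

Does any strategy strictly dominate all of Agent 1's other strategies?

A strategy is strictly dominant if it gives Agent 1 a strictly higher payoff than every other strategy, against every choice by the opponent.
a1 is not dominant: against b1, a3 gives 8 > 2.
a2 is not dominant: against b1, a1 gives 2 > -4.
a3 is not dominant: against b3, a4 gives 8 > 7.
a4 is not dominant: against b1, a1 gives 2 > 0.
No single strategy is best against every opponent action.

No strictly dominant strategy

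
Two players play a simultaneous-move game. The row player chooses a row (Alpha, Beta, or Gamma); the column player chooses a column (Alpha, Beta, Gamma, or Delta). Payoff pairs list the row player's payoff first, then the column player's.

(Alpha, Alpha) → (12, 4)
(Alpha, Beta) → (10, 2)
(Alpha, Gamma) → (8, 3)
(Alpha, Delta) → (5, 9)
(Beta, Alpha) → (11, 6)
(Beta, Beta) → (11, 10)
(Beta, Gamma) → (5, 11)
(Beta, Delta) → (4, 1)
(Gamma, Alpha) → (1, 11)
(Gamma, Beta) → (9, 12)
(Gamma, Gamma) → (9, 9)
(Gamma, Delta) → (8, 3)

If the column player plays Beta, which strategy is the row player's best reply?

Beta

With the column player fixed at Beta, the row player's payoffs are: Alpha → 10, Beta → 11, Gamma → 9.
The maximum is 11, achieved by Beta.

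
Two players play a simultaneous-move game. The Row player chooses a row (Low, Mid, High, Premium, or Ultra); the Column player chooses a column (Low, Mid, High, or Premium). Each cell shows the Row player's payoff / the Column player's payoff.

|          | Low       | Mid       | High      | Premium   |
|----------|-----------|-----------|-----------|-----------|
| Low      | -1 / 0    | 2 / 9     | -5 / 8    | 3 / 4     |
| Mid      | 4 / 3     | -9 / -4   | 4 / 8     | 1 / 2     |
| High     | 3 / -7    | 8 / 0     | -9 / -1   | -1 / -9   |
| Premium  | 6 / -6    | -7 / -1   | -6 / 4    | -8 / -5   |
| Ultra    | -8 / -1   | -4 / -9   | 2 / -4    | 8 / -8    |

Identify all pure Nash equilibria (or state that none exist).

(Mid, High) and (High, Mid)

Check mutual best responses: a cell is a NE iff neither player can gain by unilaterally deviating.
The Row player's best responses — vs Low: Premium (payoff 6); vs Mid: High (payoff 8); vs High: Mid (payoff 4); vs Premium: Ultra (payoff 8).
The Column player's best responses — vs Low: Mid (payoff 9); vs Mid: High (payoff 8); vs High: Mid (payoff 0); vs Premium: High (payoff 4); vs Ultra: Low (payoff -1).
Mutual best responses occur at (Mid, High) and (High, Mid); at each, neither player gains by switching.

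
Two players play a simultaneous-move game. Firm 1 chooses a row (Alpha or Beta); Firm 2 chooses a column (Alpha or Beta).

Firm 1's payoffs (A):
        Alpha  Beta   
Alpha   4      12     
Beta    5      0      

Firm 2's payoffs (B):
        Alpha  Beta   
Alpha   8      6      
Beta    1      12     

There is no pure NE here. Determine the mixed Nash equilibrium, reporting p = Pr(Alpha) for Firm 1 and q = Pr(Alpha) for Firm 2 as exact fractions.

p = 11/13, q = 12/13

Each player's mixing probability is pinned down by making the *other* player indifferent.
Firm 2 indifferent between Alpha and Beta: p·8 + (1−p)·1 = p·6 + (1−p)·12 ⟹ 1 + 7p = 12 + (-6)p ⟹ p = 11/13.
Firm 1 indifferent between Alpha and Beta: q·4 + (1−q)·12 = q·5 + (1−q)·0 ⟹ 12 + (-8)q = 0 + 5q ⟹ q = 12/13.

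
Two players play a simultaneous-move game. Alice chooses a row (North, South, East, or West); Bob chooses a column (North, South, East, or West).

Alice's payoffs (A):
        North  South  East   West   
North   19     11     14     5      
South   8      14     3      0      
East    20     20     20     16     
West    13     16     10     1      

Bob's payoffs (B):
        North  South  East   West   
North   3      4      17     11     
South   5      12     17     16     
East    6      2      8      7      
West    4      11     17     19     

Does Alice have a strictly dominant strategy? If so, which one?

Check whether one of Alice's strategies beats all alternatives regardless of what the opponent does.
East strictly dominates: vs North: 20 > each of {19, 8, 13}; vs South: 20 > each of {11, 14, 16}; vs East: 20 > each of {14, 3, 10}; vs West: 16 > each of {5, 0, 1}.

East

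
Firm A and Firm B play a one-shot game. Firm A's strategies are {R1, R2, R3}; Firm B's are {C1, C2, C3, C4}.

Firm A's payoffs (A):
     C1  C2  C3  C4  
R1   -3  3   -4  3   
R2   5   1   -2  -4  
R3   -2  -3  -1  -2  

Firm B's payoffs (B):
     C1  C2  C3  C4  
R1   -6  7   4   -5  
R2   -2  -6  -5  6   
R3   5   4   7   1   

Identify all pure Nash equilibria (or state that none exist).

Find each player's best response to every opponent strategy; NE are the intersections.
Firm A's best responses — vs C1: R2 (payoff 5); vs C2: R1 (payoff 3); vs C3: R3 (payoff -1); vs C4: R1 (payoff 3).
Firm B's best responses — vs R1: C2 (payoff 7); vs R2: C4 (payoff 6); vs R3: C3 (payoff 7).
Mutual best responses occur at (R1, C2) and (R3, C3); at each, neither player gains by switching.

(R1, C2) and (R3, C3)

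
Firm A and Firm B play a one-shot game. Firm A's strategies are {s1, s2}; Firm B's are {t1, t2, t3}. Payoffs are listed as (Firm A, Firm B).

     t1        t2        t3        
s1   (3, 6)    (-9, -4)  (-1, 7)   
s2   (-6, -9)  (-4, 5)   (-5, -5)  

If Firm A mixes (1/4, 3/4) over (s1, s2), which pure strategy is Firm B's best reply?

Firm B's best reply maximizes expected payoff against the mix.
t1: (1/4)·6 + (3/4)·(-9) = -21/4
t2: (1/4)·(-4) + (3/4)·5 = 11/4
t3: (1/4)·7 + (3/4)·(-5) = -2
Highest expected payoff is 11/4, from t2.

t2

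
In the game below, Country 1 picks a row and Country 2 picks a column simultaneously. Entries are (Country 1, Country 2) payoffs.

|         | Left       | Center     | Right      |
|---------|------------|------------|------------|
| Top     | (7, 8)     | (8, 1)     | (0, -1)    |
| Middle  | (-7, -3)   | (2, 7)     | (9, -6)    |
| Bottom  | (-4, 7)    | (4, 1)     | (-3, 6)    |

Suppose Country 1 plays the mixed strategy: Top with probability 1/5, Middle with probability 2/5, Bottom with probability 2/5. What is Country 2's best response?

Compute Country 2's expected payoff from each pure strategy against the given mix.
Left: (1/5)·8 + (2/5)·(-3) + (2/5)·7 = 16/5
Center: (1/5)·1 + (2/5)·7 + (2/5)·1 = 17/5
Right: (1/5)·(-1) + (2/5)·(-6) + (2/5)·6 = -1/5
Highest expected payoff is 17/5, from Center.

Center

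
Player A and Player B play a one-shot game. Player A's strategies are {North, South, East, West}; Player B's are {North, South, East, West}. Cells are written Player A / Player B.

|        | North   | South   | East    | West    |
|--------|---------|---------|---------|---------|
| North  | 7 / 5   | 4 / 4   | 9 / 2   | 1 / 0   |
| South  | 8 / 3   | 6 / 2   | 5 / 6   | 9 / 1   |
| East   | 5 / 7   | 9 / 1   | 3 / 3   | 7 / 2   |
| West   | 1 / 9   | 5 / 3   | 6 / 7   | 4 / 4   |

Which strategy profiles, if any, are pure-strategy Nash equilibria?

Find each player's best response to every opponent strategy; NE are the intersections.
Player A's best responses — vs North: South (payoff 8); vs South: East (payoff 9); vs East: North (payoff 9); vs West: South (payoff 9).
Player B's best responses — vs North: North (payoff 5); vs South: East (payoff 6); vs East: North (payoff 7); vs West: North (payoff 9).
No cell has both players best-responding. For instance, Player A's best reply to North is South, but against South Player B prefers East over North.

There is no pure-strategy Nash equilibrium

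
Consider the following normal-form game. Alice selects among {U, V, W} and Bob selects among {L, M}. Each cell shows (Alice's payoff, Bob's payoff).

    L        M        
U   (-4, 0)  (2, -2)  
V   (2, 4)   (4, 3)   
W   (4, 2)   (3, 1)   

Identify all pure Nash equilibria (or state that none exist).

(W, L)

A profile is a Nash equilibrium when each player is best-responding to the other.
Alice's best responses — vs L: W (payoff 4); vs M: V (payoff 4).
Bob's best responses — vs U: L (payoff 0); vs V: L (payoff 4); vs W: L (payoff 2).
The only mutual best response is (W, L); neither player gains by switching there.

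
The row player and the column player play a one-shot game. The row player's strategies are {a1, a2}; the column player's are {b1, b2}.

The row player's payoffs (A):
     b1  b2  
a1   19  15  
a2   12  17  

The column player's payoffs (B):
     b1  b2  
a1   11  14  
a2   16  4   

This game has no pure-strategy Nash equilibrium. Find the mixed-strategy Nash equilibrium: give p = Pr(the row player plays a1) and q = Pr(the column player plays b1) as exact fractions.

p = 4/5, q = 2/9

In a mixed NE each player is indifferent between their pure strategies, so the opponent's mix sets the indifference.
The column player indifferent between b1 and b2: p·11 + (1−p)·16 = p·14 + (1−p)·4 ⟹ 16 + (-5)p = 4 + 10p ⟹ p = 4/5.
The row player indifferent between a1 and a2: q·19 + (1−q)·15 = q·12 + (1−q)·17 ⟹ 15 + 4q = 17 + (-5)q ⟹ q = 2/9.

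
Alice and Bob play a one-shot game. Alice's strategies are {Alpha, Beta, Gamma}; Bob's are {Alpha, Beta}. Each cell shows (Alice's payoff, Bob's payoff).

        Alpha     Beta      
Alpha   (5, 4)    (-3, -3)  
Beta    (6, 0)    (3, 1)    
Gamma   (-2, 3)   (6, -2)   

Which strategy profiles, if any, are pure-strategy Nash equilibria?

Find each player's best response to every opponent strategy; NE are the intersections.
Alice's best responses — vs Alpha: Beta (payoff 6); vs Beta: Gamma (payoff 6).
Bob's best responses — vs Alpha: Alpha (payoff 4); vs Beta: Beta (payoff 1); vs Gamma: Alpha (payoff 3).
No cell has both players best-responding. For instance, Alice's best reply to Alpha is Beta, but against Beta Bob prefers Beta over Alpha.

No pure-strategy Nash equilibrium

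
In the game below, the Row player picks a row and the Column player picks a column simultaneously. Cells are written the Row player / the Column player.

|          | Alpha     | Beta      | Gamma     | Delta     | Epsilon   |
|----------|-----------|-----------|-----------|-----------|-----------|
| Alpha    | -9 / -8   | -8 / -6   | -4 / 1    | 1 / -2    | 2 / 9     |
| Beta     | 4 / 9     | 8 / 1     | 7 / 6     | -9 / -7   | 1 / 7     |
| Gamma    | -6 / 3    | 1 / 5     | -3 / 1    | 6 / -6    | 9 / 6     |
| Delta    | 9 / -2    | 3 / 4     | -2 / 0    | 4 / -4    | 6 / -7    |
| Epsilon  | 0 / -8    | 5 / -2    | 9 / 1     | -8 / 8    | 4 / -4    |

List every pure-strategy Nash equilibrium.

A profile is a Nash equilibrium when each player is best-responding to the other.
The Row player's best responses — vs Alpha: Delta (payoff 9); vs Beta: Beta (payoff 8); vs Gamma: Epsilon (payoff 9); vs Delta: Gamma (payoff 6); vs Epsilon: Gamma (payoff 9).
The Column player's best responses — vs Alpha: Epsilon (payoff 9); vs Beta: Alpha (payoff 9); vs Gamma: Epsilon (payoff 6); vs Delta: Beta (payoff 4); vs Epsilon: Delta (payoff 8).
The only mutual best response is (Gamma, Epsilon); neither player gains by switching there.

(Gamma, Epsilon)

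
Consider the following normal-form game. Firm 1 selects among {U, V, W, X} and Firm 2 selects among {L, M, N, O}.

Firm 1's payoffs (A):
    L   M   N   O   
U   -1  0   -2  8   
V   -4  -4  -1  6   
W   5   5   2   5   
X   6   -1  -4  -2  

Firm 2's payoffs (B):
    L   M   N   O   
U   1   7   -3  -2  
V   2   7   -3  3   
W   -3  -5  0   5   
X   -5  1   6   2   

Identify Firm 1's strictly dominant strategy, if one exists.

None

A strategy is strictly dominant if it gives Firm 1 a strictly higher payoff than every other strategy, against every choice by the opponent.
U is not dominant: against L, W gives 5 > -1.
V is not dominant: against L, U gives -1 > -4.
W is not dominant: against L, X gives 6 > 5.
X is not dominant: against M, U gives 0 > -1.
No single strategy is best against every opponent action.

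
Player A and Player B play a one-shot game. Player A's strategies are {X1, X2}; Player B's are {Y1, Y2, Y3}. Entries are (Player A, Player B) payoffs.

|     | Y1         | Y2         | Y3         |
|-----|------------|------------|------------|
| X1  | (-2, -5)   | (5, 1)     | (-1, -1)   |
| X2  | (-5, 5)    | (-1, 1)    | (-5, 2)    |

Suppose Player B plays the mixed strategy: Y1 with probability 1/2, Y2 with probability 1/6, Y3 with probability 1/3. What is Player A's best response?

Compute Player A's expected payoff from each pure strategy against the given mix.
X1: (1/2)·(-2) + (1/6)·5 + (1/3)·(-1) = -1/2
X2: (1/2)·(-5) + (1/6)·(-1) + (1/3)·(-5) = -13/3
Highest expected payoff is -1/2, from X1.

X1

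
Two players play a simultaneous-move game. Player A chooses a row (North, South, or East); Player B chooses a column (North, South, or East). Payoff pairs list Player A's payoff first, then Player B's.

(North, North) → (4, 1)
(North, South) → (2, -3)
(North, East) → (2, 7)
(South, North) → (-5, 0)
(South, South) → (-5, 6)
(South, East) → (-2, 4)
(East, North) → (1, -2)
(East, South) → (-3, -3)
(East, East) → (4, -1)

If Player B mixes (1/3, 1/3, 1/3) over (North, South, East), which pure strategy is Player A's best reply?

Compute Player A's expected payoff from each pure strategy against the given mix.
North: (1/3)·4 + (1/3)·2 + (1/3)·2 = 8/3
South: (1/3)·(-5) + (1/3)·(-5) + (1/3)·(-2) = -4
East: (1/3)·1 + (1/3)·(-3) + (1/3)·4 = 2/3
Highest expected payoff is 8/3, from North.

North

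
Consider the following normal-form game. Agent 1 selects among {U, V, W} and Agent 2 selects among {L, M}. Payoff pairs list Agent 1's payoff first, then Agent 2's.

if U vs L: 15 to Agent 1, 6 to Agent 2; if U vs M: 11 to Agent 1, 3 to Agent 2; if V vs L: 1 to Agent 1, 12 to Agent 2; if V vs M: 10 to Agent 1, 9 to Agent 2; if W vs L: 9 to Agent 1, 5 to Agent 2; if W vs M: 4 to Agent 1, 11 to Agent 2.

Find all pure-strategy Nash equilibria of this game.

(U, L)

Find each player's best response to every opponent strategy; NE are the intersections.
Agent 1's best responses — vs L: U (payoff 15); vs M: U (payoff 11).
Agent 2's best responses — vs U: L (payoff 6); vs V: L (payoff 12); vs W: M (payoff 11).
The only mutual best response is (U, L); neither player gains by switching there.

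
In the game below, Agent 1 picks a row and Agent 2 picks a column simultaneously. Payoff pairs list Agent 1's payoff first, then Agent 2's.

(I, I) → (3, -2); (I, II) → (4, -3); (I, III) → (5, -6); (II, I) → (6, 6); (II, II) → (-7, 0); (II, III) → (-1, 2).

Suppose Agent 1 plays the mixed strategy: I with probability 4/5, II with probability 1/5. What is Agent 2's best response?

I

Compute Agent 2's expected payoff from each pure strategy against the given mix.
I: (4/5)·(-2) + (1/5)·6 = -2/5
II: (4/5)·(-3) + (1/5)·0 = -12/5
III: (4/5)·(-6) + (1/5)·2 = -22/5
Highest expected payoff is -2/5, from I.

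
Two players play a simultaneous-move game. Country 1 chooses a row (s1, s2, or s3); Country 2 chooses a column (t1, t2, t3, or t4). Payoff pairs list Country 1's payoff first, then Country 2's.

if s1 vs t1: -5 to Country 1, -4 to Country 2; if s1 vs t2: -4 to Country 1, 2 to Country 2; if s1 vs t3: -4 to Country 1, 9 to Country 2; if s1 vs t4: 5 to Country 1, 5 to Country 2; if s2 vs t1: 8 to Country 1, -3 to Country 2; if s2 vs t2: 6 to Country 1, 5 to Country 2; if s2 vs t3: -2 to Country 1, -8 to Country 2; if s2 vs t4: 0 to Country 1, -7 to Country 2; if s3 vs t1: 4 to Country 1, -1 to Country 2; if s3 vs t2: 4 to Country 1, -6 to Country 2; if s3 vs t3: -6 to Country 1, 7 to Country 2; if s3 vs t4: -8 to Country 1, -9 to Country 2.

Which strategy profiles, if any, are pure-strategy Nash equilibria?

(s2, t2)

A profile is a Nash equilibrium when each player is best-responding to the other.
Country 1's best responses — vs t1: s2 (payoff 8); vs t2: s2 (payoff 6); vs t3: s2 (payoff -2); vs t4: s1 (payoff 5).
Country 2's best responses — vs s1: t3 (payoff 9); vs s2: t2 (payoff 5); vs s3: t3 (payoff 7).
The only mutual best response is (s2, t2); neither player gains by switching there.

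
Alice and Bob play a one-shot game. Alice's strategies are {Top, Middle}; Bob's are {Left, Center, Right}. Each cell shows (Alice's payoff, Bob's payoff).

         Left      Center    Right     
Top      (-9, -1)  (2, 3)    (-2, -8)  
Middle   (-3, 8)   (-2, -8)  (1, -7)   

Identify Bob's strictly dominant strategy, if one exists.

No strictly dominant strategy

A strategy is strictly dominant if it gives Bob a strictly higher payoff than every other strategy, against every choice by the opponent.
Left is not dominant: against Top, Center gives 3 > -1.
Center is not dominant: against Middle, Left gives 8 > -8.
Right is not dominant: against Top, Left gives -1 > -8.
No single strategy is best against every opponent action.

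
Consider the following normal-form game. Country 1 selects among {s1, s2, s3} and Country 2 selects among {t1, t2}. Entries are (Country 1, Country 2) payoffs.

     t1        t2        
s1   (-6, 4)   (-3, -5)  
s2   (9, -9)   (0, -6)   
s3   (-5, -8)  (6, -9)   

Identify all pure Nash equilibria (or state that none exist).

Find each player's best response to every opponent strategy; NE are the intersections.
Country 1's best responses — vs t1: s2 (payoff 9); vs t2: s3 (payoff 6).
Country 2's best responses — vs s1: t1 (payoff 4); vs s2: t2 (payoff -6); vs s3: t1 (payoff -8).
No cell has both players best-responding. For instance, Country 1's best reply to t1 is s2, but against s2 Country 2 prefers t2 over t1.

There is no pure-strategy Nash equilibrium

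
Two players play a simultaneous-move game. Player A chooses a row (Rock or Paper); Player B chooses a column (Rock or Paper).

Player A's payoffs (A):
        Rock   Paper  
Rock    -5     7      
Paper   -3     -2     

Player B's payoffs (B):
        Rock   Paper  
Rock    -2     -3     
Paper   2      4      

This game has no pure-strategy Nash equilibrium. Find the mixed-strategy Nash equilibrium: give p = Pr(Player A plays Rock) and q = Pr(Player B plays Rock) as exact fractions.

p = 2/3, q = 9/11

In a mixed NE each player is indifferent between their pure strategies, so the opponent's mix sets the indifference.
Player B indifferent between Rock and Paper: p·(-2) + (1−p)·2 = p·(-3) + (1−p)·4 ⟹ 2 + (-4)p = 4 + (-7)p ⟹ p = 2/3.
Player A indifferent between Rock and Paper: q·(-5) + (1−q)·7 = q·(-3) + (1−q)·(-2) ⟹ 7 + (-12)q = (-2) + (-1)q ⟹ q = 9/11.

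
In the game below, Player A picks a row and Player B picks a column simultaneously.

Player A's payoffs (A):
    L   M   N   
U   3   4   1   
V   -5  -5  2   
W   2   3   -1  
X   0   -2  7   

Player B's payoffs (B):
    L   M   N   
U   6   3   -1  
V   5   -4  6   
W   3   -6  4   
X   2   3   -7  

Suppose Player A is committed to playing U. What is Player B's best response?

L

With Player A fixed at U, Player B's payoffs are: L → 6, M → 3, N → -1.
The maximum is 6, achieved by L.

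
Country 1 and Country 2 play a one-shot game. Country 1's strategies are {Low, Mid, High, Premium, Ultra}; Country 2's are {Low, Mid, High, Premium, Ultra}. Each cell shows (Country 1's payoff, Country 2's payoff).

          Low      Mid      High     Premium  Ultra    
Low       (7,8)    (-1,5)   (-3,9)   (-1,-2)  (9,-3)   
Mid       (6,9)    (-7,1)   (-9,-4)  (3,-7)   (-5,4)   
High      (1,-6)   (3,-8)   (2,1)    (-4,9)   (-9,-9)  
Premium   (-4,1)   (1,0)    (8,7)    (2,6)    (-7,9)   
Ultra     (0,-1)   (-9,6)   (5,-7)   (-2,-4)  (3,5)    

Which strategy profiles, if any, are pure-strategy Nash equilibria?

Check mutual best responses: a cell is a NE iff neither player can gain by unilaterally deviating.
Country 1's best responses — vs Low: Low (payoff 7); vs Mid: High (payoff 3); vs High: Premium (payoff 8); vs Premium: Mid (payoff 3); vs Ultra: Low (payoff 9).
Country 2's best responses — vs Low: High (payoff 9); vs Mid: Low (payoff 9); vs High: Premium (payoff 9); vs Premium: Ultra (payoff 9); vs Ultra: Mid (payoff 6).
No cell has both players best-responding. For instance, Country 1's best reply to Mid is High, but against High Country 2 prefers Premium over Mid.

None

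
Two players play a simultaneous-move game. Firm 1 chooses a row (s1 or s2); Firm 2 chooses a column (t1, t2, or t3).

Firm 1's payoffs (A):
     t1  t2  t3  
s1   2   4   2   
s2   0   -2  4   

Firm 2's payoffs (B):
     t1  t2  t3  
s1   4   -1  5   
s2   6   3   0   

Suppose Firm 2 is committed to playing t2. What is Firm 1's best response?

With Firm 2 fixed at t2, Firm 1's payoffs are: s1 → 4, s2 → -2.
The maximum is 4, achieved by s1.

s1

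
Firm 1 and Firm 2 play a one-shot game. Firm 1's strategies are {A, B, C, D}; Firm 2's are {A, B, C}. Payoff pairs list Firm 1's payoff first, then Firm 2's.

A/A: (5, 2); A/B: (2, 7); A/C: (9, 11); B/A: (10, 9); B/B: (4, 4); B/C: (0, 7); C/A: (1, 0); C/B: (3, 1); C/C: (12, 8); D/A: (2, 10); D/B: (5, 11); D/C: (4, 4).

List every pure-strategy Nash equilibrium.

(B, A), (C, C), and (D, B)

A profile is a Nash equilibrium when each player is best-responding to the other.
Firm 1's best responses — vs A: B (payoff 10); vs B: D (payoff 5); vs C: C (payoff 12).
Firm 2's best responses — vs A: C (payoff 11); vs B: A (payoff 9); vs C: C (payoff 8); vs D: B (payoff 11).
Mutual best responses occur at (B, A), (C, C), and (D, B); at each, neither player gains by switching.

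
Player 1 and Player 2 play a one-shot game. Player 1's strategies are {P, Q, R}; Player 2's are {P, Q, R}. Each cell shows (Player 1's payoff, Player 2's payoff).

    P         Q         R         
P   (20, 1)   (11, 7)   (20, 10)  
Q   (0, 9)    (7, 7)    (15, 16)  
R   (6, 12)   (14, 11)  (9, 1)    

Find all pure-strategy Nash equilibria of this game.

(P, R)

Check mutual best responses: a cell is a NE iff neither player can gain by unilaterally deviating.
Player 1's best responses — vs P: P (payoff 20); vs Q: R (payoff 14); vs R: P (payoff 20).
Player 2's best responses — vs P: R (payoff 10); vs Q: R (payoff 16); vs R: P (payoff 12).
The only mutual best response is (P, R); neither player gains by switching there.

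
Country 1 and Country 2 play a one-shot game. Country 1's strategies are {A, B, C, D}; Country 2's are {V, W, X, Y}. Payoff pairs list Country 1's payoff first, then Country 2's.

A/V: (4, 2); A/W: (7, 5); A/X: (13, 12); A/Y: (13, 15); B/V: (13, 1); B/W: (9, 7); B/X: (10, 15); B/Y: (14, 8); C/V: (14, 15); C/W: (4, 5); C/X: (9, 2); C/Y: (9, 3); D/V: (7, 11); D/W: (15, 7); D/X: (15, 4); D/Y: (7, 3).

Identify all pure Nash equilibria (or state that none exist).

Find each player's best response to every opponent strategy; NE are the intersections.
Country 1's best responses — vs V: C (payoff 14); vs W: D (payoff 15); vs X: D (payoff 15); vs Y: B (payoff 14).
Country 2's best responses — vs A: Y (payoff 15); vs B: X (payoff 15); vs C: V (payoff 15); vs D: V (payoff 11).
The only mutual best response is (C, V); neither player gains by switching there.

(C, V)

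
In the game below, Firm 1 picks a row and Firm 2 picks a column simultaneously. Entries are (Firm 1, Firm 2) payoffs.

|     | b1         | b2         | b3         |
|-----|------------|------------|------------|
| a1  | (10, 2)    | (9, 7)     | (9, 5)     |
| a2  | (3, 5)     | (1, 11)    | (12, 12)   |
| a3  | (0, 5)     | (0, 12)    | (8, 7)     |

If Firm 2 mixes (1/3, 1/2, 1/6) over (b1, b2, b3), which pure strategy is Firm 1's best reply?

a1

Compute Firm 1's expected payoff from each pure strategy against the given mix.
a1: (1/3)·10 + (1/2)·9 + (1/6)·9 = 28/3
a2: (1/3)·3 + (1/2)·1 + (1/6)·12 = 7/2
a3: (1/3)·0 + (1/2)·0 + (1/6)·8 = 4/3
Highest expected payoff is 28/3, from a1.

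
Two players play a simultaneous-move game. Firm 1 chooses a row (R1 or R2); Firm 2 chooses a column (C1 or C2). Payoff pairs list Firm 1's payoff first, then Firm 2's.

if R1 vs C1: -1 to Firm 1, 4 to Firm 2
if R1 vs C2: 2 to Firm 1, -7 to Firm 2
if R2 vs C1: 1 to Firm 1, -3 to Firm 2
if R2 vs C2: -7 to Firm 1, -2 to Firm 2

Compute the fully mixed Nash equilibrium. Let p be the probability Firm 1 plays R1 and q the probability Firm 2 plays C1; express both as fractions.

Each player's mixing probability is pinned down by making the *other* player indifferent.
Firm 2 indifferent between C1 and C2: p·4 + (1−p)·(-3) = p·(-7) + (1−p)·(-2) ⟹ (-3) + 7p = (-2) + (-5)p ⟹ p = 1/12.
Firm 1 indifferent between R1 and R2: q·(-1) + (1−q)·2 = q·1 + (1−q)·(-7) ⟹ 2 + (-3)q = (-7) + 8q ⟹ q = 9/11.

p = 1/12, q = 9/11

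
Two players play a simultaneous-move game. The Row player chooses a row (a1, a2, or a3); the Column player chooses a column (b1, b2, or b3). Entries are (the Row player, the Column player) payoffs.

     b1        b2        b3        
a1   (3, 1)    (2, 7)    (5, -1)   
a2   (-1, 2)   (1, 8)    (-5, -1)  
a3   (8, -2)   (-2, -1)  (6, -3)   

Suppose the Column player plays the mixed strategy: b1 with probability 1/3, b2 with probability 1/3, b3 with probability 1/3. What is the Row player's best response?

Compute the Row player's expected payoff from each pure strategy against the given mix.
a1: (1/3)·3 + (1/3)·2 + (1/3)·5 = 10/3
a2: (1/3)·(-1) + (1/3)·1 + (1/3)·(-5) = -5/3
a3: (1/3)·8 + (1/3)·(-2) + (1/3)·6 = 4
Highest expected payoff is 4, from a3.

a3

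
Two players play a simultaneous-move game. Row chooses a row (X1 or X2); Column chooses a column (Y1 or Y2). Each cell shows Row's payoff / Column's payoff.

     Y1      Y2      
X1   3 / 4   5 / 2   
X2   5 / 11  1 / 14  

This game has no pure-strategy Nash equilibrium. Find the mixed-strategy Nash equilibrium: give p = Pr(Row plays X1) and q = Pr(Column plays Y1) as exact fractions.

p = 3/5, q = 2/3

In a mixed NE each player is indifferent between their pure strategies, so the opponent's mix sets the indifference.
Column indifferent between Y1 and Y2: p·4 + (1−p)·11 = p·2 + (1−p)·14 ⟹ 11 + (-7)p = 14 + (-12)p ⟹ p = 3/5.
Row indifferent between X1 and X2: q·3 + (1−q)·5 = q·5 + (1−q)·1 ⟹ 5 + (-2)q = 1 + 4q ⟹ q = 2/3.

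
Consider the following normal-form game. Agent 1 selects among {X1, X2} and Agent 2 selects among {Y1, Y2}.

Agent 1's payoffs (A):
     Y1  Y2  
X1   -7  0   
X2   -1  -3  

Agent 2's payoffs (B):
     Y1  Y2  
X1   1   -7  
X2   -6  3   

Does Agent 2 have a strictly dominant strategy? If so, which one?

A strategy is strictly dominant if it gives Agent 2 a strictly higher payoff than every other strategy, against every choice by the opponent.
Y1 is not dominant: against X2, Y2 gives 3 > -6.
Y2 is not dominant: against X1, Y1 gives 1 > -7.
No single strategy is best against every opponent action.

No strictly dominant strategy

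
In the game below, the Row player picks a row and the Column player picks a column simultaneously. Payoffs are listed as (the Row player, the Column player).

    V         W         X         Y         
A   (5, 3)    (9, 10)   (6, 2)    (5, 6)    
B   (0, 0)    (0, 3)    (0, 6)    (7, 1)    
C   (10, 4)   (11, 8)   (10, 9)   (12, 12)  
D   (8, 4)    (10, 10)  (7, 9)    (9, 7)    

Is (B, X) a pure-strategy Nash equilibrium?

No

Holding the Column player at X: the Row player gets 0 from B but could get 10 by switching to C. The Row player has a profitable deviation.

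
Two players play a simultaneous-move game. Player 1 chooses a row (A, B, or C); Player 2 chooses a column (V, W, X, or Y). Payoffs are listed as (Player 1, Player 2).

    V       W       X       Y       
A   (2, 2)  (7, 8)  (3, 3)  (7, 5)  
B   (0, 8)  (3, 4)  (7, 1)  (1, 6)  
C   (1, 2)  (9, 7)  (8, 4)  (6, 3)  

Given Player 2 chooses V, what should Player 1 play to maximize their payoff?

With Player 2 fixed at V, Player 1's payoffs are: A → 2, B → 0, C → 1.
The maximum is 2, achieved by A.

A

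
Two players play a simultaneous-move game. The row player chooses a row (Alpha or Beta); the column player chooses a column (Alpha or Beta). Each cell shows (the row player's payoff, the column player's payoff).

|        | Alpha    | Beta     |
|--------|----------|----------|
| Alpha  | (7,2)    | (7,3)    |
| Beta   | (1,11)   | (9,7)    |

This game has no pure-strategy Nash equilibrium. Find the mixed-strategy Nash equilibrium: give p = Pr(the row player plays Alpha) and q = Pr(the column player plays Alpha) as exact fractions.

In a mixed NE each player is indifferent between their pure strategies, so the opponent's mix sets the indifference.
The column player indifferent between Alpha and Beta: p·2 + (1−p)·11 = p·3 + (1−p)·7 ⟹ 11 + (-9)p = 7 + (-4)p ⟹ p = 4/5.
The row player indifferent between Alpha and Beta: q·7 + (1−q)·7 = q·1 + (1−q)·9 ⟹ 7 + 0q = 9 + (-8)q ⟹ q = 1/4.

p = 4/5, q = 1/4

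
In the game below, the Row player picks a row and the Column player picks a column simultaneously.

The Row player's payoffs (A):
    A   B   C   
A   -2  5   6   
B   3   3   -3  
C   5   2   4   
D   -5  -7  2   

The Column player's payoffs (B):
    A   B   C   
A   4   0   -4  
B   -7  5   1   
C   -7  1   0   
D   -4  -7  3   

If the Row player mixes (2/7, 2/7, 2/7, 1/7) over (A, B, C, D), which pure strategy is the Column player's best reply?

B

Compute the Column player's expected payoff from each pure strategy against the given mix.
A: (2/7)·4 + (2/7)·(-7) + (2/7)·(-7) + (1/7)·(-4) = -24/7
B: (2/7)·0 + (2/7)·5 + (2/7)·1 + (1/7)·(-7) = 5/7
C: (2/7)·(-4) + (2/7)·1 + (2/7)·0 + (1/7)·3 = -3/7
Highest expected payoff is 5/7, from B.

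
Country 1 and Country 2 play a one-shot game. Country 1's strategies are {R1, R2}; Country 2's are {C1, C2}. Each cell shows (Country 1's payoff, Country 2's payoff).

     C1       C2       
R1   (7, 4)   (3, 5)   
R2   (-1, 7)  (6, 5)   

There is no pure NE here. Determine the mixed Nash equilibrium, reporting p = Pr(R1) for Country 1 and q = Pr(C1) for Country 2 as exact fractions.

Each player's mixing probability is pinned down by making the *other* player indifferent.
Country 2 indifferent between C1 and C2: p·4 + (1−p)·7 = p·5 + (1−p)·5 ⟹ 7 + (-3)p = 5 + 0p ⟹ p = 2/3.
Country 1 indifferent between R1 and R2: q·7 + (1−q)·3 = q·(-1) + (1−q)·6 ⟹ 3 + 4q = 6 + (-7)q ⟹ q = 3/11.

p = 2/3, q = 3/11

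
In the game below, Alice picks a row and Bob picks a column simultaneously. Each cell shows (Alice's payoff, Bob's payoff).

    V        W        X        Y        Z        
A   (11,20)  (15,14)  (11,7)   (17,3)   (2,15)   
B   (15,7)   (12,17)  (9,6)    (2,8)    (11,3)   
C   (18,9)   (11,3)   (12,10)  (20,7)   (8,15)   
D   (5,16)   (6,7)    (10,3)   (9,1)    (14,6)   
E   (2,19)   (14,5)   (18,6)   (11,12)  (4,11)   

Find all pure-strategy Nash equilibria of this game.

There is no pure-strategy Nash equilibrium

A profile is a Nash equilibrium when each player is best-responding to the other.
Alice's best responses — vs V: C (payoff 18); vs W: A (payoff 15); vs X: E (payoff 18); vs Y: C (payoff 20); vs Z: D (payoff 14).
Bob's best responses — vs A: V (payoff 20); vs B: W (payoff 17); vs C: Z (payoff 15); vs D: V (payoff 16); vs E: V (payoff 19).
No cell has both players best-responding. For instance, Alice's best reply to X is E, but against E Bob prefers V over X.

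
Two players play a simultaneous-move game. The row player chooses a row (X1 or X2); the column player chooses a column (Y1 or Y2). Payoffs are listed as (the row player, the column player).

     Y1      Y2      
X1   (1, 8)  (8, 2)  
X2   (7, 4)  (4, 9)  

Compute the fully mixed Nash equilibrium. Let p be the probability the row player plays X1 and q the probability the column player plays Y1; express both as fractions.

Each player's mixing probability is pinned down by making the *other* player indifferent.
The column player indifferent between Y1 and Y2: p·8 + (1−p)·4 = p·2 + (1−p)·9 ⟹ 4 + 4p = 9 + (-7)p ⟹ p = 5/11.
The row player indifferent between X1 and X2: q·1 + (1−q)·8 = q·7 + (1−q)·4 ⟹ 8 + (-7)q = 4 + 3q ⟹ q = 2/5.

p = 5/11, q = 2/5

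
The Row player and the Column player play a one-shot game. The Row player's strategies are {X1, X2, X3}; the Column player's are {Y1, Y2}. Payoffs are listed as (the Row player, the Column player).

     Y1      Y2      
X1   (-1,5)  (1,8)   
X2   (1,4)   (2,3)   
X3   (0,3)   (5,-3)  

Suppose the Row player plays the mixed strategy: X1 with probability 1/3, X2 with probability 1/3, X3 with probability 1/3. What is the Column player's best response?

Y1

The Column player's best reply maximizes expected payoff against the mix.
Y1: (1/3)·5 + (1/3)·4 + (1/3)·3 = 4
Y2: (1/3)·8 + (1/3)·3 + (1/3)·(-3) = 8/3
Highest expected payoff is 4, from Y1.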